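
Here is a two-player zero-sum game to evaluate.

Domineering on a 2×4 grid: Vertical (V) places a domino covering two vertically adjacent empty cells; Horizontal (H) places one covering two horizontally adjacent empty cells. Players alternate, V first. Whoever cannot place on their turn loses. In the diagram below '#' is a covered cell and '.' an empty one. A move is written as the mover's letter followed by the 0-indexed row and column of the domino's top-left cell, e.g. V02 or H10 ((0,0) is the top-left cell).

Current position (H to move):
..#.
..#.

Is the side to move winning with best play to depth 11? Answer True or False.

H winning at [..#./..#.]: True

[..#./..#.] H move#1: H00:+1/###./..#.*, H10:+1/..#./###.
[###./..#.] V move#2: V03:-1/####/..##*
[####/..##] H move#3: H10:+1/####/####*
[####/####] end (terminal -1, V#4); searched ..#./..#. to 11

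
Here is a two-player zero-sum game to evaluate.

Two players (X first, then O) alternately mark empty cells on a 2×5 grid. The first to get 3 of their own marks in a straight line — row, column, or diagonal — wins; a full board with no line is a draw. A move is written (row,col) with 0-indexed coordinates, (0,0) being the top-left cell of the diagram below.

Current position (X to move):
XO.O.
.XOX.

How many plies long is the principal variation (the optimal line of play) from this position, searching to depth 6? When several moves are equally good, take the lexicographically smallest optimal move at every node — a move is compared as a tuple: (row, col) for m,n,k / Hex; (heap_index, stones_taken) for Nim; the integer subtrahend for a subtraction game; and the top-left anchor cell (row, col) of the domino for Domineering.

p1 X@[XO.O./.XOX.]: (0,2)[XOXO./.XOX.]+0* (0,4)[XO.OX/.XOX.]-1 (1,0)[XO.O./XXOX.]-1 (1,4)[XO.O./.XOXX]-1
p2 O@[XOXO./.XOX.]: (0,4)[XOXOO/.XOX.]+0* (1,0)[XOXO./OXOX.]+0 (1,4)[XOXO./.XOXO]+0
p3 X@[XOXOO/.XOX.]: (1,0)[XOXOO/XXOX.]+0* (1,4)[XOXOO/.XOXX]+0
p4 O@[XOXOO/XXOX.]: (1,4)[XOXOO/XXOXO]+0*
p5 X@[XOXOO/XXOXO] terminal +0; root [XO.O./.XOX.] d6

PV length from [XO.O./.XOX.]: 4 plies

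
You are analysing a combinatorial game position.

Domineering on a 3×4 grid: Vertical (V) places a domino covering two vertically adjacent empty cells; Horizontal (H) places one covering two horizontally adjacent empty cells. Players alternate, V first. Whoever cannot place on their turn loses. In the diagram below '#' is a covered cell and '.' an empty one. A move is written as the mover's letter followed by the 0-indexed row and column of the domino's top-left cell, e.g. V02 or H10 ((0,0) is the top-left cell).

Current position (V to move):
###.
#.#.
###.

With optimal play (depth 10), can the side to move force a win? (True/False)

V winning at [###./#.#./###.]: True

[###./#.#./###.] V move#1: V03:+1/####/#.##/###.*, V13:+1/###./#.##/####
[####/#.##/###.] end (terminal -1, H#2); searched ###./#.#./###. to 10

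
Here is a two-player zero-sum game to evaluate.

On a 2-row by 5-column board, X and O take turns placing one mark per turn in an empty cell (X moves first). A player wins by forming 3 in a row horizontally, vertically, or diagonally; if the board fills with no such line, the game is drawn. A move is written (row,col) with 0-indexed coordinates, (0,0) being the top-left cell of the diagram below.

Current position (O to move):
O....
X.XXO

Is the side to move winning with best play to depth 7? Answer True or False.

O winning at [O..../X.XXO]: False

ply 1, O at O..../X.XXO | (0,1)=-1→OO.../X.XXO; (0,2)=-1→O.O../X.XXO; (0,3)=-1→O..O./X.XXO; (0,4)=-1→O...O/X.XXO; (1,1)=+0→O..../XOXXO*
ply 2, X at O..../XOXXO | (0,1)=+0→OX.../XOXXO*; (0,2)=+0→O.X../XOXXO; (0,3)=+0→O..X./XOXXO; (0,4)=+0→O...X/XOXXO
ply 3, O at OX.../XOXXO | (0,2)=+0→OXO../XOXXO*; (0,3)=+0→OX.O./XOXXO; (0,4)=+0→OX..O/XOXXO
ply 4, X at OXO../XOXXO | (0,3)=+0→OXOX./XOXXO*; (0,4)=+0→OXO.X/XOXXO
ply 5, O at OXOX./XOXXO | (0,4)=+0→OXOXO/XOXXO*
ply 6: OXOXO/XOXXO is terminal +0 (X); from O..../X.XXO depth 7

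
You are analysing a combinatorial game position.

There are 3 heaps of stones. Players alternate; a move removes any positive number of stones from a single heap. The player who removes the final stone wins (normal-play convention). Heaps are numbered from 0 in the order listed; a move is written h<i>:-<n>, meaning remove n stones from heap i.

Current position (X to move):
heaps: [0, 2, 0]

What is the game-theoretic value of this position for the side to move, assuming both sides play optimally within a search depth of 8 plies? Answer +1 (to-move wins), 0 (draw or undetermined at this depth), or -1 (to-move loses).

value((0,2,0), X) = +1

p1 X@[(0,2,0)]: h1:-1[(0,1,0)]-1 h1:-2[(0,0,0)]+1*
p2 O@[(0,0,0)] terminal -1; root [(0,2,0)] d8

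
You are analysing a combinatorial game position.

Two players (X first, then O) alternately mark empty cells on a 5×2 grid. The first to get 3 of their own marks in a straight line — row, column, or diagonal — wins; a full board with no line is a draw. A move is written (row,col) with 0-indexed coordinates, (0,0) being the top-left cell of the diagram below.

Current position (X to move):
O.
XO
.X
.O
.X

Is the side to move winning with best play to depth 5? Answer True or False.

p1 X@[O./XO/.X/.O/.X]: (0,1)[OX/XO/.X/.O/.X]+0* (2,0)[O./XO/XX/.O/.X]+0 (3,0)[O./XO/.X/XO/.X]+0 (4,0)[O./XO/.X/.O/XX]+0
p2 O@[OX/XO/.X/.O/.X]: (2,0)[OX/XO/OX/.O/.X]+0* (3,0)[OX/XO/.X/OO/.X]+0 (4,0)[OX/XO/.X/.O/OX]+0
p3 X@[OX/XO/OX/.O/.X]: (3,0)[OX/XO/OX/XO/.X]+0* (4,0)[OX/XO/OX/.O/XX]+0
p4 O@[OX/XO/OX/XO/.X]: (4,0)[OX/XO/OX/XO/OX]+0*
p5 X@[OX/XO/OX/XO/OX] terminal +0; root [O./XO/.X/.O/.X] d5

X winning at [O./XO/.X/.O/.X]: False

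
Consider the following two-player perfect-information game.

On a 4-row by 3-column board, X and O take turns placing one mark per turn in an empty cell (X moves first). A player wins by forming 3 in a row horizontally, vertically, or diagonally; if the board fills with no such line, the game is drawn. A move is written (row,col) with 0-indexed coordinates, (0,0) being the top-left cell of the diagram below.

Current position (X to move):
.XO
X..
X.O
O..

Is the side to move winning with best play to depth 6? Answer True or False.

p1 X@[.XO/X../X.O/O..]: (0,0)[XXO/X../X.O/O..]+1* (1,1)[.XO/XX./X.O/O..]-1 (1,2)[.XO/X.X/X.O/O..]+1 (2,1)[.XO/X../XXO/O..]-1 (3,1)[.XO/X../X.O/OX.]-1 (3,2)[.XO/X../X.O/O.X]-1
p2 O@[XXO/X../X.O/O..] terminal -1; root [.XO/X../X.O/O..] d6

X winning at [.XO/X../X.O/O..]: True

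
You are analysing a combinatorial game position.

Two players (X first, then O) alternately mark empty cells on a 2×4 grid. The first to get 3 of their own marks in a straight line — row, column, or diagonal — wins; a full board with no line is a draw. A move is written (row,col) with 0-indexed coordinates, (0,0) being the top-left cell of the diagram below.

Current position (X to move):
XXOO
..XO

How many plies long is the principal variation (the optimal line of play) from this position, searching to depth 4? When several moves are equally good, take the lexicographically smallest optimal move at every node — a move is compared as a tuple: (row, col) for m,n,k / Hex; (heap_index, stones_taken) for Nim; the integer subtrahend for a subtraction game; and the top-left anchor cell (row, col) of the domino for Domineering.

[XXOO/..XO] X move#1: (1,0):+0/XXOO/X.XO*, (1,1):+0/XXOO/.XXO
[XXOO/X.XO] O move#2: (1,1):+0/XXOO/XOXO*
[XXOO/XOXO] end (terminal +0, X#3); searched XXOO/..XO to 4

PV length from [XXOO/..XO]: 2 plies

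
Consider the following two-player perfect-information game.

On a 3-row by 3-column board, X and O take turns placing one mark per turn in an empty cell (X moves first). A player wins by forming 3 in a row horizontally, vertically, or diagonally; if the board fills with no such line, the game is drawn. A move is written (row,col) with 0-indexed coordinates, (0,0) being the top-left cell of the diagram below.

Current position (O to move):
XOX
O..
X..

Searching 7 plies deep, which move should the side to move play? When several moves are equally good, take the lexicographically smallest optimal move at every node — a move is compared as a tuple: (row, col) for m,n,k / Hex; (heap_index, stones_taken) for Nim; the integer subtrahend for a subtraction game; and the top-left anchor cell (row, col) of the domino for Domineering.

p1 O@[XOX/O../X..]: (1,1)[XOX/OO./X..]+1* (1,2)[XOX/O.O/X..]-1 (2,1)[XOX/O../XO.]-1 (2,2)[XOX/O../X.O]-1
p2 X@[XOX/OO./X..]: (1,2)[XOX/OOX/X..]-1* (2,1)[XOX/OO./XX.]-1 (2,2)[XOX/OO./X.X]-1
p3 O@[XOX/OOX/X..]: (2,1)[XOX/OOX/XO.]+1* (2,2)[XOX/OOX/X.O]+0
p4 X@[XOX/OOX/XO.] terminal -1; root [XOX/O../X..] d7

O's best at [XOX/O../X..]: (1,1)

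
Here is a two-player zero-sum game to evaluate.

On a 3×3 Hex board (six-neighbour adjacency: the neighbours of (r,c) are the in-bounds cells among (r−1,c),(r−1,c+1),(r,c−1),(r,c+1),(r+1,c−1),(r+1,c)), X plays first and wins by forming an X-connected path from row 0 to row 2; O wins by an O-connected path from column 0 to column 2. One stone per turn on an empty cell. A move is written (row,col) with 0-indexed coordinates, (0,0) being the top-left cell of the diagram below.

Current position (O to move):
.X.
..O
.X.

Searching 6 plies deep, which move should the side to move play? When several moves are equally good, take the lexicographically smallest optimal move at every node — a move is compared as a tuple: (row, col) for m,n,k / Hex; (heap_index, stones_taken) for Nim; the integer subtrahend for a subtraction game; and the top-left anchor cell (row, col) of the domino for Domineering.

O's best at [.X./..O/.X.]: (1,1)

ply 1, O at .X./..O/.X. | (0,0)=-1→OX./..O/.X.; (0,2)=-1→.XO/..O/.X.; (1,0)=-1→.X./O.O/.X.; (1,1)=+1→.X./.OO/.X.*; (2,0)=-1→.X./..O/OX.; (2,2)=-1→.X./..O/.XO
ply 2, X at .X./.OO/.X. | (0,0)=-1→XX./.OO/.X.*; (0,2)=-1→.XX/.OO/.X.; (1,0)=-1→.X./XOO/.X.; (2,0)=-1→.X./.OO/XX.; (2,2)=-1→.X./.OO/.XX
ply 3, O at XX./.OO/.X. | (0,2)=+1→XXO/.OO/.X.*; (1,0)=+1→XX./OOO/.X.; (2,0)=+1→XX./.OO/OX.; (2,2)=+1→XX./.OO/.XO
ply 4, X at XXO/.OO/.X. | (1,0)=-1→XXO/XOO/.X.*; (2,0)=-1→XXO/.OO/XX.; (2,2)=-1→XXO/.OO/.XX
ply 5, O at XXO/XOO/.X. | (2,0)=+1→XXO/XOO/OX.*; (2,2)=-1→XXO/XOO/.XO
ply 6: XXO/XOO/OX. is terminal -1 (X); from .X./..O/.X. depth 6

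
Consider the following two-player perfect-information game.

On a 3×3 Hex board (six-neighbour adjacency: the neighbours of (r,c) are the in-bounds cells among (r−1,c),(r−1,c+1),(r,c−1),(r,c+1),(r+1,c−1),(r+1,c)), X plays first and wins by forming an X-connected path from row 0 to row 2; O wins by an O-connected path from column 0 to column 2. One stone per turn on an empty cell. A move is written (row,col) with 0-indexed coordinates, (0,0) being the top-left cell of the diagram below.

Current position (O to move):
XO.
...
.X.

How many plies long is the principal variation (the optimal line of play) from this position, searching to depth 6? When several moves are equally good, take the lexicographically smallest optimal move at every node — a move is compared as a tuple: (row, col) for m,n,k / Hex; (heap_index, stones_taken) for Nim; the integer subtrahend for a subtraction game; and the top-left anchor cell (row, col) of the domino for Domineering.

PV length from [XO./.../.X.]: 5 plies

p1 O@[XO./.../.X.]: (0,2)[XOO/.../.X.]-1 (1,0)[XO./O../.X.]-1 (1,1)[XO./.O./.X.]+1* (1,2)[XO./..O/.X.]-1 (2,0)[XO./.../OX.]-1 (2,2)[XO./.../.XO]-1
p2 X@[XO./.O./.X.]: (0,2)[XOX/.O./.X.]-1* (1,0)[XO./XO./.X.]-1 (1,2)[XO./.OX/.X.]-1 (2,0)[XO./.O./XX.]-1 (2,2)[XO./.O./.XX]-1
p3 O@[XOX/.O./.X.]: (1,0)[XOX/OO./.X.]-1 (1,2)[XOX/.OO/.X.]+1* (2,0)[XOX/.O./OX.]-1 (2,2)[XOX/.O./.XO]-1
p4 X@[XOX/.OO/.X.]: (1,0)[XOX/XOO/.X.]-1* (2,0)[XOX/.OO/XX.]-1 (2,2)[XOX/.OO/.XX]-1
p5 O@[XOX/XOO/.X.]: (2,0)[XOX/XOO/OX.]+1* (2,2)[XOX/XOO/.XO]-1
p6 X@[XOX/XOO/OX.] terminal -1; root [XO./.../.X.] d6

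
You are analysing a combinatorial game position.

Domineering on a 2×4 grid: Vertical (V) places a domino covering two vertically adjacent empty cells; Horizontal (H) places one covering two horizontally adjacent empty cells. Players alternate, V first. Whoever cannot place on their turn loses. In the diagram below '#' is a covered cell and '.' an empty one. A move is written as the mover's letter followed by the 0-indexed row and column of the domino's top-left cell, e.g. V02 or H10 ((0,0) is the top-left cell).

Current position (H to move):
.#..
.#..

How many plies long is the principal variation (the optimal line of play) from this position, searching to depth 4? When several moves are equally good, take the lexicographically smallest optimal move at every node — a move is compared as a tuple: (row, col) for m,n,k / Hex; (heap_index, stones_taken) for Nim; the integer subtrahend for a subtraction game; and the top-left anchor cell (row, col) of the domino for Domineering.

ply 1, H at .#../.#.. | H02=+1→.###/.#..*; H12=+1→.#../.###
ply 2, V at .###/.#.. | V00=-1→####/##..*
ply 3, H at ####/##.. | H12=+1→####/####*
ply 4: ####/#### is terminal -1 (V); from .#../.#.. depth 4

PV length from [.#../.#..]: 3 plies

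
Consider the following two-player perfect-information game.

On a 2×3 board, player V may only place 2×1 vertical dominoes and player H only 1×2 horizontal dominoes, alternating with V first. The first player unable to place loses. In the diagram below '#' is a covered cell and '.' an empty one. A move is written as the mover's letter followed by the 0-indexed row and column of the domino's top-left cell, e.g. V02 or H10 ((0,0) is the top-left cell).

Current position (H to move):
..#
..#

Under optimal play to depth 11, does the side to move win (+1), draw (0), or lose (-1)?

value(..#/..#, H) = +1

[..#/..#] H move#1: H00:+1/###/..#*, H10:+1/..#/###
[###/..#] end (terminal -1, V#2); searched ..#/..# to 11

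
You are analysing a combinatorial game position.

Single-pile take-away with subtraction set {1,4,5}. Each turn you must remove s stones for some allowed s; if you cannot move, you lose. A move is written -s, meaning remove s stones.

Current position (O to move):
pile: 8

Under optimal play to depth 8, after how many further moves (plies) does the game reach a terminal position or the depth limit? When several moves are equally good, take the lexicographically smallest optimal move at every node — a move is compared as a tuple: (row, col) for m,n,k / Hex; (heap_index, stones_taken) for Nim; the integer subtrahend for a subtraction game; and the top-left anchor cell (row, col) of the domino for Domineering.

p1 O@[8]: -1[7]-1* -4[4]-1 -5[3]-1
p2 X@[7]: -1[6]-1 -4[3]-1 -5[2]+1*
p3 O@[2]: -1[1]-1*
p4 X@[1]: -1[0]+1*
p5 O@[0] terminal -1; root [8] d8

PV length from [8]: 4 plies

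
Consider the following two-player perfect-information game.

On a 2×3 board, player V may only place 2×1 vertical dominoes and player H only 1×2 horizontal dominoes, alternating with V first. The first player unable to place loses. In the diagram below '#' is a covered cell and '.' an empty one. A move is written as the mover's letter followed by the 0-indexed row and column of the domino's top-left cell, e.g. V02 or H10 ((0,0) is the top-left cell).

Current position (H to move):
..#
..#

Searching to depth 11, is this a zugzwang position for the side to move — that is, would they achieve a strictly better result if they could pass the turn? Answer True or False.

zugzwang(..#/..#, H) = False

[..#/..#] H move#1: H00:+1/###/..#*, H10:+1/..#/###
[###/..#] end (terminal -1, V#2); searched ..#/..# to 11
suppose H passes — search the same position with V to move:
pass> [..#/..#] V move#1: V00:+1/#.#/#.#*, V01:+1/.##/.##
pass> [#.#/#.#] end (terminal -1, H#2); searched ..#/..# to 11
for H: play +1, pass -1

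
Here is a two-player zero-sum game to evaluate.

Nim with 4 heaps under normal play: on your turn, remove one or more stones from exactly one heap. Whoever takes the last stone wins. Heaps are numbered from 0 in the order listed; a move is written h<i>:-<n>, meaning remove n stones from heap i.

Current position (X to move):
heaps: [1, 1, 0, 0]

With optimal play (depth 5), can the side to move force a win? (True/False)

ply 1, X at (1,1,0,0) | h0:-1=-1→(0,1,0,0)*; h1:-1=-1→(1,0,0,0)
ply 2, O at (0,1,0,0) | h1:-1=+1→(0,0,0,0)*
ply 3: (0,0,0,0) is terminal -1 (X); from (1,1,0,0) depth 5

X winning at [(1,1,0,0)]: False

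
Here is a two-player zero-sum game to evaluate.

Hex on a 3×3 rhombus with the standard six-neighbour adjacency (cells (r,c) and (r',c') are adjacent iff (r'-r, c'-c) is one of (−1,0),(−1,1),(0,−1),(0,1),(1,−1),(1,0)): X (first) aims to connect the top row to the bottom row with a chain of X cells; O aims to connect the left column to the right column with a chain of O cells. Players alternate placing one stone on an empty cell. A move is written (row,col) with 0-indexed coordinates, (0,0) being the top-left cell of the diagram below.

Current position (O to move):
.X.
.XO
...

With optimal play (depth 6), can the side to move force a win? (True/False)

O winning at [.X./.XO/...]: False

p1 O@[.X./.XO/...]: (0,0)[OX./.XO/...]-1* (0,2)[.XO/.XO/...]-1 (1,0)[.X./OXO/...]-1 (2,0)[.X./.XO/O..]-1 (2,1)[.X./.XO/.O.]-1 (2,2)[.X./.XO/..O]-1
p2 X@[OX./.XO/...]: (0,2)[OXX/.XO/...]+1* (1,0)[OX./XXO/...]+1 (2,0)[OX./.XO/X..]+1 (2,1)[OX./.XO/.X.]+1 (2,2)[OX./.XO/..X]+1
p3 O@[OXX/.XO/...]: (1,0)[OXX/OXO/...]-1* (2,0)[OXX/.XO/O..]-1 (2,1)[OXX/.XO/.O.]-1 (2,2)[OXX/.XO/..O]-1
p4 X@[OXX/OXO/...]: (2,0)[OXX/OXO/X..]+1* (2,1)[OXX/OXO/.X.]+1 (2,2)[OXX/OXO/..X]+1
p5 O@[OXX/OXO/X..] terminal -1; root [.X./.XO/...] d6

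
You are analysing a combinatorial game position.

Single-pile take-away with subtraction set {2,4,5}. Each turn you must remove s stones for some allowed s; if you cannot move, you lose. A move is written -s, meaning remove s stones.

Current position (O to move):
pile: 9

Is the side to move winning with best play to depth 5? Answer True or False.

O winning at [9]: True

ply 1, O at 9 | -2=+1→7*; -4=-1→5; -5=-1→4
ply 2, X at 7 | -2=-1→5*; -4=-1→3; -5=-1→2
ply 3, O at 5 | -2=-1→3; -4=+1→1*; -5=+1→0
ply 4: 1 is terminal -1 (X); from 9 depth 5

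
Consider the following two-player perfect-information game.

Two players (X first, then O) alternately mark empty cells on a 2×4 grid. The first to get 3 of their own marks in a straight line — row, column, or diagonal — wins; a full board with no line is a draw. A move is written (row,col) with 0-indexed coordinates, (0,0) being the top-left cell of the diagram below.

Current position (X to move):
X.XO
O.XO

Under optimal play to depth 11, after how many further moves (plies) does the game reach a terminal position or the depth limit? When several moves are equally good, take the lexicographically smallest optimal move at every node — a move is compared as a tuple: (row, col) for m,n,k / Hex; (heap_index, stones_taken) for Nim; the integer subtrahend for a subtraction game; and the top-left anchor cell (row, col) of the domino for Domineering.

[X.XO/O.XO] X move#1: (0,1):+1/XXXO/O.XO*, (1,1):+0/X.XO/OXXO
[XXXO/O.XO] end (terminal -1, O#2); searched X.XO/O.XO to 11

PV length from [X.XO/O.XO]: 1 ply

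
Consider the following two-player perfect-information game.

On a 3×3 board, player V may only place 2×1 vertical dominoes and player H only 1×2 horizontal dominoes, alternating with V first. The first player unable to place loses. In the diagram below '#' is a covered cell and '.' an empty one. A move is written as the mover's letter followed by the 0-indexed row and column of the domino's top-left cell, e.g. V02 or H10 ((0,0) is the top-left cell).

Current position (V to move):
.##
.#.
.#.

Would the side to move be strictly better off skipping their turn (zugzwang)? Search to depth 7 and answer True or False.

p1 V@[.##/.#./.#.]: V00[###/##./.#.]+1* V10[.##/##./##.]+1 V12[.##/.##/.##]+1
p2 H@[###/##./.#.] terminal -1; root [.##/.#./.#.] d7
pass branch (H moves first from the same position):
  | p1 H@[.##/.#./.#.] terminal -1; root [.##/.#./.#.] d7
V moving scores +1; V passing scores +1

zugzwang(.##/.#./.#., V) = False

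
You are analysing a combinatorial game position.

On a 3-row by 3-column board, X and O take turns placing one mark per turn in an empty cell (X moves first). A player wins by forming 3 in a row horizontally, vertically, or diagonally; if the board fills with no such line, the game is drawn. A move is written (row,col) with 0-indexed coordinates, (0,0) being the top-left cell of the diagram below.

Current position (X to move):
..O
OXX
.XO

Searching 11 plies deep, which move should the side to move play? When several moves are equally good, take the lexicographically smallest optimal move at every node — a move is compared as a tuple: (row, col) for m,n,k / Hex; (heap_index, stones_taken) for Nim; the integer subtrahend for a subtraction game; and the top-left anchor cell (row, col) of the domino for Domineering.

X's best at [..O/OXX/.XO]: (0,1)

[..O/OXX/.XO] X move#1: (0,0):+0/X.O/OXX/.XO, (0,1):+1/.XO/OXX/.XO*, (2,0):+0/..O/OXX/XXO
[.XO/OXX/.XO] end (terminal -1, O#2); searched ..O/OXX/.XO to 11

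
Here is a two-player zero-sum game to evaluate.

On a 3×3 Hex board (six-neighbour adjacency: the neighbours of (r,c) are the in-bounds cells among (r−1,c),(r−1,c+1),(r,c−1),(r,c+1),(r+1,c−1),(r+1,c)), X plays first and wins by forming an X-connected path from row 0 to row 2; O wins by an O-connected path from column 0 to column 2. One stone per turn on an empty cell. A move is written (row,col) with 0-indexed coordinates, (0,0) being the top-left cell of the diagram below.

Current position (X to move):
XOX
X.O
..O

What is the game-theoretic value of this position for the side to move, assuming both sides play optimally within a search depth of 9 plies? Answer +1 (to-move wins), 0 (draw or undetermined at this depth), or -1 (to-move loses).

ply 1, X at XOX/X.O/..O | (1,1)=+1→XOX/XXO/..O*; (2,0)=+1→XOX/X.O/X.O; (2,1)=+1→XOX/X.O/.XO
ply 2, O at XOX/XXO/..O | (2,0)=-1→XOX/XXO/O.O*; (2,1)=-1→XOX/XXO/.OO
ply 3, X at XOX/XXO/O.O | (2,1)=+1→XOX/XXO/OXO*
ply 4: XOX/XXO/OXO is terminal -1 (O); from XOX/X.O/..O depth 9

value(XOX/X.O/..O, X) = +1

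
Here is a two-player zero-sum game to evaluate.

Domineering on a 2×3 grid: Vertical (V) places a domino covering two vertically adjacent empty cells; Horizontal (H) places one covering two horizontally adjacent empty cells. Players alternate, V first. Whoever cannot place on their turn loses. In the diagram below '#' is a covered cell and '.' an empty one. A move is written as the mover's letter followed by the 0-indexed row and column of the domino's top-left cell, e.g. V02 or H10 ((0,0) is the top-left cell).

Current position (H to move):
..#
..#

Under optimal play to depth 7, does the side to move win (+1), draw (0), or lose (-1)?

p1 H@[..#/..#]: H00[###/..#]+1* H10[..#/###]+1
p2 V@[###/..#] terminal -1; root [..#/..#] d7

value(..#/..#, H) = +1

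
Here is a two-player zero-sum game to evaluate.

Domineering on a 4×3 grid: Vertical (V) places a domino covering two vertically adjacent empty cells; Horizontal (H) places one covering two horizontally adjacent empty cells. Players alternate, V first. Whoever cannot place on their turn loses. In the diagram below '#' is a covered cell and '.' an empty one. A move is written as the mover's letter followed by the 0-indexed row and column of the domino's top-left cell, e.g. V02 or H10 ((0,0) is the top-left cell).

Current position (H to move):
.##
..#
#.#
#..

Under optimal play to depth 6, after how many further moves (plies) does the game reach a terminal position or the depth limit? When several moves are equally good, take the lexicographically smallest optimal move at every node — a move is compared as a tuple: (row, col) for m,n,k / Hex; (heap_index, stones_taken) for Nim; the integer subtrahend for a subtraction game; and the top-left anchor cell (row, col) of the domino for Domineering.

[.##/..#/#.#/#..] H move#1: H10:-1/.##/###/#.#/#..*, H31:-1/.##/..#/#.#/###
[.##/###/#.#/#..] V move#2: V21:+1/.##/###/###/##.*
[.##/###/###/##.] end (terminal -1, H#3); searched .##/..#/#.#/#.. to 6

PV length from [.##/..#/#.#/#..]: 2 plies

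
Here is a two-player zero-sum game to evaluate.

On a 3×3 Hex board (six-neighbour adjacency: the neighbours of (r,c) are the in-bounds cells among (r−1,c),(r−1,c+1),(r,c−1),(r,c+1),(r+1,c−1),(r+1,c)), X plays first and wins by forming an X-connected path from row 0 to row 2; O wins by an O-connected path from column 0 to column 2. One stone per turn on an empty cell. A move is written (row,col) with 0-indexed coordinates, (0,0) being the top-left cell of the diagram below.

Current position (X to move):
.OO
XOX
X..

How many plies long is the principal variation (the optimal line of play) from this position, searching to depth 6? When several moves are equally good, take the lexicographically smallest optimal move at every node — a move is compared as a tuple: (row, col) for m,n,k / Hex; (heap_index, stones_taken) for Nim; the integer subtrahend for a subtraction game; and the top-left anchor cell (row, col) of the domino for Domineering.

PV length from [.OO/XOX/X..]: 1 ply

ply 1, X at .OO/XOX/X.. | (0,0)=+1→XOO/XOX/X..*; (2,1)=-1→.OO/XOX/XX.; (2,2)=-1→.OO/XOX/X.X
ply 2: XOO/XOX/X.. is terminal -1 (O); from .OO/XOX/X.. depth 6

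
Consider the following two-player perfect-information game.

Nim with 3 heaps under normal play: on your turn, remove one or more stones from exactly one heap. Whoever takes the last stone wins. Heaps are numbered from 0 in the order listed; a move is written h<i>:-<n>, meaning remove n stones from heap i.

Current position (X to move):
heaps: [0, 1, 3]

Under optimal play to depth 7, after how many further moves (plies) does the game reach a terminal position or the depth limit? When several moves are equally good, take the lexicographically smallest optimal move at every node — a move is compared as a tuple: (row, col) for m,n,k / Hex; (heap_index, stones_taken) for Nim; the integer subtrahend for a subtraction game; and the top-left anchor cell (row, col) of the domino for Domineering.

[(0,1,3)] X move#1: h1:-1:-1/(0,0,3), h2:-1:-1/(0,1,2), h2:-2:+1/(0,1,1)*, h2:-3:-1/(0,1,0)
[(0,1,1)] O move#2: h1:-1:-1/(0,0,1)*, h2:-1:-1/(0,1,0)
[(0,0,1)] X move#3: h2:-1:+1/(0,0,0)*
[(0,0,0)] end (terminal -1, O#4); searched (0,1,3) to 7

PV length from [(0,1,3)]: 3 plies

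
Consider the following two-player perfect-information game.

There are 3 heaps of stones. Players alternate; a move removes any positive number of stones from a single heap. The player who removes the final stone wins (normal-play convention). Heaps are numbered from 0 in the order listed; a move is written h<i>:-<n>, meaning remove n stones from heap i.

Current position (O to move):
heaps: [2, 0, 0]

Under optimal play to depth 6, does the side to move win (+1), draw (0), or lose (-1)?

p1 O@[(2,0,0)]: h0:-1[(1,0,0)]-1 h0:-2[(0,0,0)]+1*
p2 X@[(0,0,0)] terminal -1; root [(2,0,0)] d6

value((2,0,0), O) = +1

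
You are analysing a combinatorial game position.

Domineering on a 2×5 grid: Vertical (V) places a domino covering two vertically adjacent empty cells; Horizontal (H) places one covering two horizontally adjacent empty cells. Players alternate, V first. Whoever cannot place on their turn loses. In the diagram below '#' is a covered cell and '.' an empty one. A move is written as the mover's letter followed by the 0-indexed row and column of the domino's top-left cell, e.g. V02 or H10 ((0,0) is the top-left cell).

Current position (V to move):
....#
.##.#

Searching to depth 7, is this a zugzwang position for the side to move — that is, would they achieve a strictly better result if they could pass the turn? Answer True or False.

zugzwang(....#/.##.#, V) = True

p1 V@[....#/.##.#]: V00[#...#/###.#]-1* V03[...##/.####]-1
p2 H@[#...#/###.#]: H01[###.#/###.#]-1 H02[#.###/###.#]+1*
p3 V@[#.###/###.#] terminal -1; root [....#/.##.#] d7
if V skipped the turn, H would face:
~ p1 H@[....#/.##.#]: H00[##..#/.##.#]-1* H01[.##.#/.##.#]-1 H02[..###/.##.#]-1
~ p2 V@[##..#/.##.#]: V03[##.##/.####]+1*
~ p3 H@[##.##/.####] terminal -1; root [....#/.##.#] d7
compare (V): move=-1 vs pass=+1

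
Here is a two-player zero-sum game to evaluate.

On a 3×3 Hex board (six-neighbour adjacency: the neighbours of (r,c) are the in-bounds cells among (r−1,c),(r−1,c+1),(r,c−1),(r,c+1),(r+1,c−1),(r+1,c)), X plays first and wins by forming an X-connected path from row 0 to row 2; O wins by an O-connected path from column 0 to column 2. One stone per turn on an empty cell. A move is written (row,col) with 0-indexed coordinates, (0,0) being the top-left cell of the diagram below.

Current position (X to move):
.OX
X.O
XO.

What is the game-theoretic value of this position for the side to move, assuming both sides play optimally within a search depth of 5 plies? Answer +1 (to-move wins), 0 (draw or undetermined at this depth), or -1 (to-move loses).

value(.OX/X.O/XO., X) = +1

p1 X@[.OX/X.O/XO.]: (0,0)[XOX/X.O/XO.]+1* (1,1)[.OX/XXO/XO.]+1 (2,2)[.OX/X.O/XOX]+1
p2 O@[XOX/X.O/XO.] terminal -1; root [.OX/X.O/XO.] d5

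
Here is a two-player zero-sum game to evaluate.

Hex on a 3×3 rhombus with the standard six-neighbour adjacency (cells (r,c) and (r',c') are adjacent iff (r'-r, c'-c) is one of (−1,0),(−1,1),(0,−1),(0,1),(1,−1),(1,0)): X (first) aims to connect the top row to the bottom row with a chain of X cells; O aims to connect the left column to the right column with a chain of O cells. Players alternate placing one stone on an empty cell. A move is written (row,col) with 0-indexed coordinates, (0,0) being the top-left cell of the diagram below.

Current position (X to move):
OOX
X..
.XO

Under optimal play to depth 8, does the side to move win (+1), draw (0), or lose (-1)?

p1 X@[OOX/X../.XO]: (1,1)[OOX/XX./.XO]+1* (1,2)[OOX/X.X/.XO]+1 (2,0)[OOX/X../XXO]+1
p2 O@[OOX/XX./.XO] terminal -1; root [OOX/X../.XO] d8

value(OOX/X../.XO, X) = +1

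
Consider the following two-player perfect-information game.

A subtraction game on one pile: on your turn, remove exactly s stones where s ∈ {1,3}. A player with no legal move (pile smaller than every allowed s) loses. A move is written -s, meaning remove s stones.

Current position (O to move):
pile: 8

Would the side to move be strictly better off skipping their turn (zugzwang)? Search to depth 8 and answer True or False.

zugzwang(8, O) = True

p1 O@[8]: -1[7]-1* -3[5]-1
p2 X@[7]: -1[6]+1* -3[4]+1
p3 O@[6]: -1[5]-1* -3[3]-1
p4 X@[5]: -1[4]+1* -3[2]+1
p5 O@[4]: -1[3]-1* -3[1]-1
p6 X@[3]: -1[2]+1* -3[0]+1
p7 O@[2]: -1[1]-1*
p8 X@[1]: -1[0]+1*
p9 O@[0] terminal -1; root [8] d8
suppose O passes — search the same position with X to move:
pass> p1 X@[8]: -1[7]-1* -3[5]-1
pass> p2 O@[7]: -1[6]+1* -3[4]+1
pass> p3 X@[6]: -1[5]-1* -3[3]-1
pass> p4 O@[5]: -1[4]+1* -3[2]+1
pass> p5 X@[4]: -1[3]-1* -3[1]-1
pass> p6 O@[3]: -1[2]+1* -3[0]+1
pass> p7 X@[2]: -1[1]-1*
pass> p8 O@[1]: -1[0]+1*
pass> p9 X@[0] terminal -1; root [8] d8
for O: play -1, pass +1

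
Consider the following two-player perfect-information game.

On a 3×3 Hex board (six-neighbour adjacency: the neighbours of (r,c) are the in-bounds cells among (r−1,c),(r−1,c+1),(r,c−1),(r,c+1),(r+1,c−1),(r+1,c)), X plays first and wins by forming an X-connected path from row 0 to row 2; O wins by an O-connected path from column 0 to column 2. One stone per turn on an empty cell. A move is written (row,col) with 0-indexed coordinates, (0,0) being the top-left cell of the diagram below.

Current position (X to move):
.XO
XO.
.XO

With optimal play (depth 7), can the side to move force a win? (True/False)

X winning at [.XO/XO./.XO]: True

[.XO/XO./.XO] X move#1: (0,0):-1/XXO/XO./.XO, (1,2):-1/.XO/XOX/.XO, (2,0):+1/.XO/XO./XXO*
[.XO/XO./XXO] end (terminal -1, O#2); searched .XO/XO./.XO to 7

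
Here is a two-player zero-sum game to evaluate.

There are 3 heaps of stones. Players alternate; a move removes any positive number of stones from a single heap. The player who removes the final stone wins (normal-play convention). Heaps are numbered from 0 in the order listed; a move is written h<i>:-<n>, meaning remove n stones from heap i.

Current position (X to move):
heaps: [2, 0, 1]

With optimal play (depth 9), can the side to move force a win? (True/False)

X winning at [(2,0,1)]: True

p1 X@[(2,0,1)]: h0:-1[(1,0,1)]+1* h0:-2[(0,0,1)]-1 h2:-1[(2,0,0)]-1
p2 O@[(1,0,1)]: h0:-1[(0,0,1)]-1* h2:-1[(1,0,0)]-1
p3 X@[(0,0,1)]: h2:-1[(0,0,0)]+1*
p4 O@[(0,0,0)] terminal -1; root [(2,0,1)] d9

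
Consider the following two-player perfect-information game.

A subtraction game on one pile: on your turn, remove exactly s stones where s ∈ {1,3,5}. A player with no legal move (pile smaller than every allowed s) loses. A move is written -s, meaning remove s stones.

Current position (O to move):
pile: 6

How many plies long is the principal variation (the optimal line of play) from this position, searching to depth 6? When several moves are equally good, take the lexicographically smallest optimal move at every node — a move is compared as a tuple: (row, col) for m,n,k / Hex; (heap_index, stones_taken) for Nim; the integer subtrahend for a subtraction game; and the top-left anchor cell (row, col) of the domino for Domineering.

ply 1, O at 6 | -1=-1→5*; -3=-1→3; -5=-1→1
ply 2, X at 5 | -1=+1→4*; -3=+1→2; -5=+1→0
ply 3, O at 4 | -1=-1→3*; -3=-1→1
ply 4, X at 3 | -1=+1→2*; -3=+1→0
ply 5, O at 2 | -1=-1→1*
ply 6, X at 1 | -1=+1→0*
ply 7: 0 is terminal -1 (O); from 6 depth 6

PV length from [6]: 6 plies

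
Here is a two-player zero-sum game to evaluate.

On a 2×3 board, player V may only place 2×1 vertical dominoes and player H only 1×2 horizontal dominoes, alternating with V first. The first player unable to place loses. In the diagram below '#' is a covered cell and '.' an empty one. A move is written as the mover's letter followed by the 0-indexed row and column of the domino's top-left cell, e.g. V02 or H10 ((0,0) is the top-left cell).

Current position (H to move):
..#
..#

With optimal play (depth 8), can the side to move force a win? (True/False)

H winning at [..#/..#]: True

p1 H@[..#/..#]: H00[###/..#]+1* H10[..#/###]+1
p2 V@[###/..#] terminal -1; root [..#/..#] d8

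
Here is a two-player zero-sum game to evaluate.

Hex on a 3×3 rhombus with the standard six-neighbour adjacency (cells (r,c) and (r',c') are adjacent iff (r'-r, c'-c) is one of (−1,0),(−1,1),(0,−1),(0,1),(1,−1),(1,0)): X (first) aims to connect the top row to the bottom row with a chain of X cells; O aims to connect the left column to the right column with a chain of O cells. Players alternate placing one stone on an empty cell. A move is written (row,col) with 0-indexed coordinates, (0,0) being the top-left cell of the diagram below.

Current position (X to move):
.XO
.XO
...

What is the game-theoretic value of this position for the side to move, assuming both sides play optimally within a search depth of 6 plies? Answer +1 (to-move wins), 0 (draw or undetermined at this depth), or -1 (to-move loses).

value(.XO/.XO/..., X) = +1

ply 1, X at .XO/.XO/... | (0,0)=+1→XXO/.XO/...*; (1,0)=+1→.XO/XXO/...; (2,0)=+1→.XO/.XO/X..; (2,1)=+1→.XO/.XO/.X.; (2,2)=+1→.XO/.XO/..X
ply 2, O at XXO/.XO/... | (1,0)=-1→XXO/OXO/...*; (2,0)=-1→XXO/.XO/O..; (2,1)=-1→XXO/.XO/.O.; (2,2)=-1→XXO/.XO/..O
ply 3, X at XXO/OXO/... | (2,0)=+1→XXO/OXO/X..*; (2,1)=+1→XXO/OXO/.X.; (2,2)=+1→XXO/OXO/..X
ply 4: XXO/OXO/X.. is terminal -1 (O); from .XO/.XO/... depth 6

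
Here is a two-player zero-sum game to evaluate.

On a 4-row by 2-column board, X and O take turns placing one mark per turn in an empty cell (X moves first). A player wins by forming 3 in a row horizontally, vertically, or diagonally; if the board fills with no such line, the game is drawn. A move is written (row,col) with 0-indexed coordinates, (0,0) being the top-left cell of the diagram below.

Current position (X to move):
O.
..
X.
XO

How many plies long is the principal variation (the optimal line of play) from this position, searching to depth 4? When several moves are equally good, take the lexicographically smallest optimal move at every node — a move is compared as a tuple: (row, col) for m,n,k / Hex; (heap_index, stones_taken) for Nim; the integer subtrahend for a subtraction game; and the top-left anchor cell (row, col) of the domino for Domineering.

PV length from [O./../X./XO]: 1 ply

p1 X@[O./../X./XO]: (0,1)[OX/../X./XO]+0 (1,0)[O./X./X./XO]+1* (1,1)[O./.X/X./XO]+0 (2,1)[O./../XX/XO]+0
p2 O@[O./X./X./XO] terminal -1; root [O./../X./XO] d4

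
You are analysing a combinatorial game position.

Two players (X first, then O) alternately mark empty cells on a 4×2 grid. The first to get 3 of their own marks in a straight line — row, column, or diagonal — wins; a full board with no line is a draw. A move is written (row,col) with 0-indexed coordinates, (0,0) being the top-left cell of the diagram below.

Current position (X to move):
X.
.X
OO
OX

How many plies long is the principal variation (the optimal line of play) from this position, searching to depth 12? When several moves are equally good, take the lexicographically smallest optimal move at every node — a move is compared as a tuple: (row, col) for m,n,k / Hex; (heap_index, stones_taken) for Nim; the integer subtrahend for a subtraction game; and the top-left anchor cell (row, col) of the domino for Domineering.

ply 1, X at X./.X/OO/OX | (0,1)=-1→XX/.X/OO/OX; (1,0)=+0→X./XX/OO/OX*
ply 2, O at X./XX/OO/OX | (0,1)=+0→XO/XX/OO/OX*
ply 3: XO/XX/OO/OX is terminal +0 (X); from X./.X/OO/OX depth 12

PV length from [X./.X/OO/OX]: 2 plies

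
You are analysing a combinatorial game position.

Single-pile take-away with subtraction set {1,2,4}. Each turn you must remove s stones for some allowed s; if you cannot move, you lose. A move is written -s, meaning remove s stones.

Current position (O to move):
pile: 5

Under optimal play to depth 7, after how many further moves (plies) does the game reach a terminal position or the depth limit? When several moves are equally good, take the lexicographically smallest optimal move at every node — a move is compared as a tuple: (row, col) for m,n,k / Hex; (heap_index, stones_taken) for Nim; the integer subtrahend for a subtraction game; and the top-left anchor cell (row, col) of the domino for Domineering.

ply 1, O at 5 | -1=-1→4; -2=+1→3*; -4=-1→1
ply 2, X at 3 | -1=-1→2*; -2=-1→1
ply 3, O at 2 | -1=-1→1; -2=+1→0*
ply 4: 0 is terminal -1 (X); from 5 depth 7

PV length from [5]: 3 plies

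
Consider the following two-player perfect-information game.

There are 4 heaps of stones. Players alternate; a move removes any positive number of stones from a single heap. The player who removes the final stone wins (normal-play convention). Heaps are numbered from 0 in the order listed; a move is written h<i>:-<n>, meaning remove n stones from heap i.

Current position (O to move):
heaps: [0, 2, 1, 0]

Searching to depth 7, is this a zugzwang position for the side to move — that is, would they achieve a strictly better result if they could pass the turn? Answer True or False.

ply 1, O at (0,2,1,0) | h1:-1=+1→(0,1,1,0)*; h1:-2=-1→(0,0,1,0); h2:-1=-1→(0,2,0,0)
ply 2, X at (0,1,1,0) | h1:-1=-1→(0,0,1,0)*; h2:-1=-1→(0,1,0,0)
ply 3, O at (0,0,1,0) | h2:-1=+1→(0,0,0,0)*
ply 4: (0,0,0,0) is terminal -1 (X); from (0,2,1,0) depth 7
suppose O passes — search the same position with X to move:
pass> ply 1, X at (0,2,1,0) | h1:-1=+1→(0,1,1,0)*; h1:-2=-1→(0,0,1,0); h2:-1=-1→(0,2,0,0)
pass> ply 2, O at (0,1,1,0) | h1:-1=-1→(0,0,1,0)*; h2:-1=-1→(0,1,0,0)
pass> ply 3, X at (0,0,1,0) | h2:-1=+1→(0,0,0,0)*
pass> ply 4: (0,0,0,0) is terminal -1 (O); from (0,2,1,0) depth 7
for O: play +1, pass -1

zugzwang((0,2,1,0), O) = False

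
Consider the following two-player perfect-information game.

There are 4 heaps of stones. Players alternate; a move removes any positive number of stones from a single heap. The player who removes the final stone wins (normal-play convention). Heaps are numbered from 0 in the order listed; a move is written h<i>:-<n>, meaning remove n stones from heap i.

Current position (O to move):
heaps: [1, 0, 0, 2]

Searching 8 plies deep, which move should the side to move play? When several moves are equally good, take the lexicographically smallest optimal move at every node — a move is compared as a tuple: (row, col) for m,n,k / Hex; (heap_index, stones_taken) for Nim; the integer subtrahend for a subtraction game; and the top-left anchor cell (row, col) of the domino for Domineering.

O's best at [(1,0,0,2)]: h3:-1

[(1,0,0,2)] O move#1: h0:-1:-1/(0,0,0,2), h3:-1:+1/(1,0,0,1)*, h3:-2:-1/(1,0,0,0)
[(1,0,0,1)] X move#2: h0:-1:-1/(0,0,0,1)*, h3:-1:-1/(1,0,0,0)
[(0,0,0,1)] O move#3: h3:-1:+1/(0,0,0,0)*
[(0,0,0,0)] end (terminal -1, X#4); searched (1,0,0,2) to 8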